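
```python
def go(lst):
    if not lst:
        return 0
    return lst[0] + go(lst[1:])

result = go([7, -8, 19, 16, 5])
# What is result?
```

7 + (-8) + 19 + 16 + 5 + 0 = 39

Answer: 39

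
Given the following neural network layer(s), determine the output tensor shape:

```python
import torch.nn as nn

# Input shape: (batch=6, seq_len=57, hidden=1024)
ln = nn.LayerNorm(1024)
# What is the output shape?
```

Input: (6, 57, 1024) -> Output: (6, 57, 1024)

Answer: (6, 57, 1024)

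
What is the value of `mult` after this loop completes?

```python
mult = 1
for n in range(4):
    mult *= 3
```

3^4 = 81
`mult` takes the values: 1 → 3 → 9 → 27 → 81

Answer: 81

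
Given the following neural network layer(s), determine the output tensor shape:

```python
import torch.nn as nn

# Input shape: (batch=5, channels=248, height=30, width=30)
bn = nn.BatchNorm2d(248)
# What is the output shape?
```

Input: (5, 248, 30, 30) -> Output: (5, 248, 30, 30)

Answer: (5, 248, 30, 30)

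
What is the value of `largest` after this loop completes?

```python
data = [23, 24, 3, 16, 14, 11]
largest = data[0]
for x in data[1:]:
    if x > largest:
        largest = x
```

Maximum of [23, 24, 3, 16, 14, 11]
`largest` takes the values: 23 → 24

Answer: 24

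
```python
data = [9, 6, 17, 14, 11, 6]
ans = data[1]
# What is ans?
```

Trace:
`data = [9, 6, 17, 14, 11, 6]` → data = [9, 6, 17, 14, 11, 6]
`ans = data[1]` → ans = 6
So ans = 6

Answer: 6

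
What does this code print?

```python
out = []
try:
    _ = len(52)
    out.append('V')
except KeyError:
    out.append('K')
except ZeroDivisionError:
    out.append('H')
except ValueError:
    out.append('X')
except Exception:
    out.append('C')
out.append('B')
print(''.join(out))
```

Execution trace: 'C' (except Exception) → 'B' (after the try/except). Output: CB

Answer: CB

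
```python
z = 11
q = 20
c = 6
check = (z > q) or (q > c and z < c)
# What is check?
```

Trace:
`z = 11` → z = 11
`q = 20` → q = 20
`c = 6` → c = 6
`check = (z > q) or (q > c and z < c)` → check = False
So check = False

Answer: False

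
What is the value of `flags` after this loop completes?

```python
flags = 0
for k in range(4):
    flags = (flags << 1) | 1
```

Build 4 consecutive 1-bits: 0b1111
`flags` takes the values: 0 → 1 → 3 → 7 → 15

Answer: 15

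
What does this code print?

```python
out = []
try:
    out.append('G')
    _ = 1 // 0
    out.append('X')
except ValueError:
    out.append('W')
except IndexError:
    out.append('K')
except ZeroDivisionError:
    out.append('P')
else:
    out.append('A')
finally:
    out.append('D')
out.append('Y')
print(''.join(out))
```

Execution trace: 'G' (try body) → 'P' (except ZeroDivisionError) → 'D' (finally) → 'Y' (after the try/except). Output: GPDY

Answer: GPDY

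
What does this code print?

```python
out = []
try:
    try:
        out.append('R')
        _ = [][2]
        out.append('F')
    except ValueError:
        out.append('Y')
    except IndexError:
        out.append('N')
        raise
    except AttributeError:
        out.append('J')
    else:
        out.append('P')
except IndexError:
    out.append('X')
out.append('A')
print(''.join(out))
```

Execution trace: 'R' (inner try body) → 'N' (inner except IndexError) → 'X' (outer except IndexError) → 'A' (after the try/except). Output: RNXA

Answer: RNXA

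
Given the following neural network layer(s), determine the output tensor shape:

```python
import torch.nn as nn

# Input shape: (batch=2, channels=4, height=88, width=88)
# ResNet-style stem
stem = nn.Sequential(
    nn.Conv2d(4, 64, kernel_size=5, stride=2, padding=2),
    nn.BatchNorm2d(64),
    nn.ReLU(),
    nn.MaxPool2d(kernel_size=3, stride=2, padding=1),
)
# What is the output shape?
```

Input: (2, 4, 88, 88) -> after Conv2d 5x5 stride=2: (2, 64, 44, 44) -> Output: (2, 64, 22, 22)

Answer: (2, 64, 22, 22)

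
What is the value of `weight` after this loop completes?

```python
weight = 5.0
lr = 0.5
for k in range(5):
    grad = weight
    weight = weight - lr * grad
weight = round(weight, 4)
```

Gradient descent: w = 5.0 * (1 - 0.5)^5
`weight` takes the values: 5.0 → 2.5 → 1.25 → 0.625 → 0.3125 → 0.15625 → 0.1562

Answer: 0.1562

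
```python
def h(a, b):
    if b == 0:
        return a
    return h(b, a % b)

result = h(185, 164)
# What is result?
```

h(185, 164) -> h(164, 21) -> h(21, 17) -> h(17, 4) -> h(4, 1) -> h(1, 0) -> 1

Answer: 1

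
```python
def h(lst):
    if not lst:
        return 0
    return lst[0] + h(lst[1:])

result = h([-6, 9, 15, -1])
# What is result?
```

(-6) + 9 + 15 + (-1) + 0 = 17

Answer: 17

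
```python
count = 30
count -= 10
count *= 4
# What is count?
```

Trace:
`count = 30` → count = 30
`count -= 10` → count = 20
`count *= 4` → count = 80
So count = 80

Answer: 80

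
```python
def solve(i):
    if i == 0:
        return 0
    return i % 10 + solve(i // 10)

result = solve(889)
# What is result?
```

Sum of digits of 889: 9 + 8 + 8 = 25

Answer: 25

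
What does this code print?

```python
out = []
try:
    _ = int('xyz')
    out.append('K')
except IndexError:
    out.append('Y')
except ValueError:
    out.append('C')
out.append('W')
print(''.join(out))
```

Execution trace: 'C' (except ValueError) → 'W' (after the try/except). Output: CW

Answer: CW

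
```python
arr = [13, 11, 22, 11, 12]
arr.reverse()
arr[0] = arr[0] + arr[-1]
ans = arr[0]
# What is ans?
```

Trace:
`arr = [13, 11, 22, 11, 12]` → arr = [13, 11, 22, 11, 12]
`arr.reverse()` → arr = [12, 11, 22, 11, 13]
`arr[0] = arr[0] + arr[-1]` → arr = [25, 11, 22, 11, 13]
`ans = arr[0]` → ans = 25
So ans = 25

Answer: 25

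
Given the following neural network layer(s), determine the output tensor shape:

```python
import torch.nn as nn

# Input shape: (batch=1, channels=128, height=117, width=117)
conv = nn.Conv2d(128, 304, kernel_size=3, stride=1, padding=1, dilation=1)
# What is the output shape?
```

Input: (1, 128, 117, 117) -> Output: (1, 304, 117, 117)

Answer: (1, 304, 117, 117)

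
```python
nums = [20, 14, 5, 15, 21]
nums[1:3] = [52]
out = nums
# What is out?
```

Trace:
`nums = [20, 14, 5, 15, 21]` → nums = [20, 14, 5, 15, 21]
`nums[1:3] = [52]` → nums = [20, 52, 15, 21]
`out = nums` → out = [20, 52, 15, 21]
So out = [20, 52, 15, 21]

Answer: [20, 52, 15, 21]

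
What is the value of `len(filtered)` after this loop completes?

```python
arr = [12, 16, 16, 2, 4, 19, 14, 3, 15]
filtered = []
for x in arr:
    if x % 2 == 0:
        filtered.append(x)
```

Count even numbers in [12, 16, 16, 2, 4, 19, 14, 3, 15]
`filtered` takes the values: [] → [12] → [12, 16] → [12, 16, 16] → [12, 16, 16, 2] → [12, 16, 16, 2, 4] → [12, 16, 16, 2, 4, 14]
So `len(filtered)` = 6

Answer: 6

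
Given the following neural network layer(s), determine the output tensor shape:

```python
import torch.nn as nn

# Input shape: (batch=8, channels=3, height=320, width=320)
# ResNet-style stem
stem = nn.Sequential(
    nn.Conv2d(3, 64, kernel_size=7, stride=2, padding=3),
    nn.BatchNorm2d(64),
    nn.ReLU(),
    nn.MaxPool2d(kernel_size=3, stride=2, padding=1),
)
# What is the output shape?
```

Input: (8, 3, 320, 320) -> after Conv2d 7x7 stride=2: (8, 64, 160, 160) -> Output: (8, 64, 80, 80)

Answer: (8, 64, 80, 80)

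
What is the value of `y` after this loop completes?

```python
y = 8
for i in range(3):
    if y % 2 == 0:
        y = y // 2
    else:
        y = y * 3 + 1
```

Collatz-style transformation from 8
`y` takes the values: 8 → 4 → 2 → 1

Answer: 1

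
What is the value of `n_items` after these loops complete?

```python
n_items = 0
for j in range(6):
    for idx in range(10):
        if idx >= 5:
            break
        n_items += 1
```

Inner breaks at 5, outer runs 6 times
`n_items` takes the values: 0 → 1 → 2 → 3 → 4 → 5 → 6 → 7 → 8 → 9 → 10 → 11 → 12 → 13 → 14 → 15 → 16 → 17 → 18 → 19 → 20 → 21 → 22 → 23 → 24 → 25 → 26 → 27 → 28 → 29 → 30

Answer: 30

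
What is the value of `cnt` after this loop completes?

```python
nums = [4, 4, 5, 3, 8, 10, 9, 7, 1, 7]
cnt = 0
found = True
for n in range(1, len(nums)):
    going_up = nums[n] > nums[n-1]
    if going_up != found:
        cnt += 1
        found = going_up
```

Count direction changes in [4, 4, 5, 3, 8, 10, 9, 7, 1, 7]
`cnt` takes the values: 0 → 1 → 2 → 3 → 4 → 5 → 6

Answer: 6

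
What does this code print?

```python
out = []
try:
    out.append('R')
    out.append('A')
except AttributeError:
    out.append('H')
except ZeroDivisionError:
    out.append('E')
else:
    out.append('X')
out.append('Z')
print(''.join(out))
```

Execution trace: 'R' (try body) → 'A' (try body, no exception) → 'X' (else) → 'Z' (after the try/except). Output: RAXZ

Answer: RAXZ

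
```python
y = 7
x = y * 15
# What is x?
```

Trace:
`y = 7` → y = 7
`x = y * 15` → x = 105
So x = 105

Answer: 105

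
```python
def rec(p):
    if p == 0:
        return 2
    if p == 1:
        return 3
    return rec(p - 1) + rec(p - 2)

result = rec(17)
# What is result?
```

Build up from base cases: rec(0)=2, rec(1)=3, rec(2)=5, rec(3)=8, rec(4)=13, rec(5)=21, rec(6)=34, ..., rec(17)=6765

Answer: 6765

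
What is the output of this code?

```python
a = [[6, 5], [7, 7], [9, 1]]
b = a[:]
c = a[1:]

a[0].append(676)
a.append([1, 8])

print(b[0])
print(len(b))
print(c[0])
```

Key concept: slice with nested mutation.
Step by step:
`a = [[6, 5], [7, 7], [9, 1]]` → a = [[6, 5], [7, 7], [9, 1]]
`b = a[:]` → b = [[6, 5], [7, 7], [9, 1]]
`c = a[1:]` → c = [[7, 7], [9, 1]]
`a[0].append(676)` → a = [[6, 5, 676], [7, 7], [9, 1]]; b = [[6, 5, 676], [7, 7], [9, 1]]
`a.append([1, 8])` → a = [[6, 5, 676], [7, 7], [9, 1], [1, 8]]
`print(b[0])` → prints [6, 5, 676]
`print(len(b))` → prints 3
`print(c[0])` → prints [7, 7]

Answer:
[6, 5, 676]
3
[7, 7]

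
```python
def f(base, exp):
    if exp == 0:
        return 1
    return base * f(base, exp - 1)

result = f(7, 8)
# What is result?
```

f(7, 8) = 7 * 7 * 7 * 7 * 7 * 7 * 7 * 7 = 5764801

Answer: 5764801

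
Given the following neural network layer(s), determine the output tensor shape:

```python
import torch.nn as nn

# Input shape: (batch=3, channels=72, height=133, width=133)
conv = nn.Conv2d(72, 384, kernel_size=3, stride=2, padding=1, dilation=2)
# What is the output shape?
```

Input: (3, 72, 133, 133) -> Output: (3, 384, 66, 66)

Answer: (3, 384, 66, 66)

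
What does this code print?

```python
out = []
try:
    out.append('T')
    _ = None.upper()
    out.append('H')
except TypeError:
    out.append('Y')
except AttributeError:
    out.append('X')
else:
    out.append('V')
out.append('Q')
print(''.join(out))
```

Execution trace: 'T' (try body) → 'X' (except AttributeError) → 'Q' (after the try/except). Output: TXQ

Answer: TXQ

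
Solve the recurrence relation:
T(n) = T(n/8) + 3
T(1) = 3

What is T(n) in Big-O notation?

Each step divides n by 8 and adds 3. After log_8(n) steps we reach T(1)=3. So T(n) = 3·log_8(n) + 3 = O(log n).

Answer: O(log n)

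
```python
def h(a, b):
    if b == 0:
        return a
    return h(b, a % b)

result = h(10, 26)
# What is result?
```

h(10, 26) -> h(26, 10) -> h(10, 6) -> h(6, 4) -> h(4, 2) -> h(2, 0) -> 2

Answer: 2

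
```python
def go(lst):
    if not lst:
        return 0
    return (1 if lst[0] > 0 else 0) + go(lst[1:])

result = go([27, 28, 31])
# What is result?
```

Count of positive elements in [27, 28, 31] = 3

Answer: 3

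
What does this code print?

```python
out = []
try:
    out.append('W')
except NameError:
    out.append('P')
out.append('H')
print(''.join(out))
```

Execution trace: 'W' (try body, no exception) → 'H' (after the try/except). Output: WH

Answer: WH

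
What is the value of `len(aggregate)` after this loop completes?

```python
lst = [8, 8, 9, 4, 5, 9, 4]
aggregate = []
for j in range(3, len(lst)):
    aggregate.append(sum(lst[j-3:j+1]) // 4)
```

Number of 4-element averages
`aggregate` takes the values: [] → [7] → [7, 6] → [7, 6, 6] → [7, 6, 6, 5]
So `len(aggregate)` = 4

Answer: 4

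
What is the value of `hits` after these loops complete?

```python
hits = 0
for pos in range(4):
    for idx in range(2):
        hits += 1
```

4 * 2 = 8
`hits` takes the values: 0 → 1 → 2 → 3 → 4 → 5 → 6 → 7 → 8

Answer: 8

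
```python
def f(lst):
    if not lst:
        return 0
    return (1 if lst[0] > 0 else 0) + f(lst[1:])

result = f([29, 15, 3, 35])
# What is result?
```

Count of positive elements in [29, 15, 3, 35] = 4

Answer: 4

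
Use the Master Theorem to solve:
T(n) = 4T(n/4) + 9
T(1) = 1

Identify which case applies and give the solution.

a=4, b=4, f(n)=9. log_4(4) = 1. Since c=0 < 1, Case 1 applies: T(n) = Θ(n^log_b(a)) = O(n).

Answer: O(n) - Case 1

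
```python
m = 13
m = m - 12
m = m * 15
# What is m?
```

Trace:
`m = 13` → m = 13
`m = m - 12` → m = 1
`m = m * 15` → m = 15
So m = 15

Answer: 15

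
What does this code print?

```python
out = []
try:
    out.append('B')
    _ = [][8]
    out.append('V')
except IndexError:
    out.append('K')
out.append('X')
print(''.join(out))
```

Execution trace: 'B' (try body) → 'K' (except IndexError) → 'X' (after the try/except). Output: BKX

Answer: BKX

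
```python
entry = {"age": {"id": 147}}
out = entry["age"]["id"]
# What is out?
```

Trace:
`entry = {"age": {"id": 147}}` → entry = {'age': {'id': 147}}
`out = entry["age"]["id"]` → out = 147
So out = 147

Answer: 147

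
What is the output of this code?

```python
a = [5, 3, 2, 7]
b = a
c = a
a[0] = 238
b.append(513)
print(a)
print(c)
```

Key concept: multiple aliases.
Step by step:
`a = [5, 3, 2, 7]` → a = [5, 3, 2, 7]
`b = a` → b = [5, 3, 2, 7] (same object as a)
`c = a` → c = [5, 3, 2, 7] (same object as a, b)
`a[0] = 238` → a = [238, 3, 2, 7] (same object as b, c); b = [238, 3, 2, 7] (same object as a, c); c = [238, 3, 2, 7] (same object as a, b)
`b.append(513)` → a = [238, 3, 2, 7, 513] (same object as b, c); b = [238, 3, 2, 7, 513] (same object as a, c); c = [238, 3, 2, 7, 513] (same object as a, b)
`print(a)` → prints [238, 3, 2, 7, 513]
`print(c)` → prints [238, 3, 2, 7, 513]

Answer:
[238, 3, 2, 7, 513]
[238, 3, 2, 7, 513]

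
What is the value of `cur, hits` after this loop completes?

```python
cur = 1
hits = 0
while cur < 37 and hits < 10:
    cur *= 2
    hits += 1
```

Double until >= 37 or 10 iterations
`cur, hits` takes the values: (1, 0) → (2, 0) → (2, 1) → (4, 1) → (4, 2) → (8, 2) → (8, 3) → (16, 3) → (16, 4) → (32, 4) → (32, 5) → (64, 5) → (64, 6)

Answer: 64, 6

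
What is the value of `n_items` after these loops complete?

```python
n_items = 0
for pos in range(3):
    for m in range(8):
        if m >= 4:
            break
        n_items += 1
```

Inner breaks at 4, outer runs 3 times
`n_items` takes the values: 0 → 1 → 2 → 3 → 4 → 5 → 6 → 7 → 8 → 9 → 10 → 11 → 12

Answer: 12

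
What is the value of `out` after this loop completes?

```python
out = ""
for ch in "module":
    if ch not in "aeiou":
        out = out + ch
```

Remove vowels from 'module'
`out` takes the values: "" → "m" → "md" → "mdl"

Answer: "mdl"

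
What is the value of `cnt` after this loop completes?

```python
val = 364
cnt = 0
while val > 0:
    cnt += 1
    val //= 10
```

Count digits by repeated division by 10
`cnt` takes the values: 0 → 1 → 2 → 3

Answer: 3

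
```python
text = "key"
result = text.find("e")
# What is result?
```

Trace:
`text = "key"` → text = 'key'
`result = text.find("e")` → result = 1
So result = 1

Answer: 1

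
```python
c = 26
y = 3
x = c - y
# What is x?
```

Trace:
`c = 26` → c = 26
`y = 3` → y = 3
`x = c - y` → x = 23
So x = 23

Answer: 23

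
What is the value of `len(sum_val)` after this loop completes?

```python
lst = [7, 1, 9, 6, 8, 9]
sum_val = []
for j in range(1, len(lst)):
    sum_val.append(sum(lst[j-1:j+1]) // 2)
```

Number of 2-element averages
`sum_val` takes the values: [] → [4] → [4, 5] → [4, 5, 7] → [4, 5, 7, 7] → [4, 5, 7, 7, 8]
So `len(sum_val)` = 5

Answer: 5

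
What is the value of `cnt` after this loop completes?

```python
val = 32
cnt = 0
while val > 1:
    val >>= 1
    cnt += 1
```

Count right shifts until 1
`cnt` takes the values: 0 → 1 → 2 → 3 → 4 → 5

Answer: 5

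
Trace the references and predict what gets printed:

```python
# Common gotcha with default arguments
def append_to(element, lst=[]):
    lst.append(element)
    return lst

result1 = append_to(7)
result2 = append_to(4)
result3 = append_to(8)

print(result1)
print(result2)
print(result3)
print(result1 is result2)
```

Key concept: mutable default argument gotcha.
Step by step:
`result1 = append_to(7)` → result1 = [7]
`result2 = append_to(4)` → result1 = [7, 4] (same object as result2); result2 = [7, 4] (same object as result1)
`result3 = append_to(8)` → result1 = [7, 4, 8] (same object as result2, result3); result2 = [7, 4, 8] (same object as result1, result3); result3 = [7, 4, 8] (same object as result1, result2)
`print(result1)` → prints [7, 4, 8]
`print(result2)` → prints [7, 4, 8]
`print(result3)` → prints [7, 4, 8]
`print(result1 is result2)` → prints True

Answer:
[7, 4, 8]
[7, 4, 8]
[7, 4, 8]
True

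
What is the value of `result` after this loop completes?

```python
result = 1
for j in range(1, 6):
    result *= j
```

5! = 120
`result` takes the values: 1 → 2 → 6 → 24 → 120

Answer: 120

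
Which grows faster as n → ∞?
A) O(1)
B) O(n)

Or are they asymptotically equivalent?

O(1) vs O(n): Higher order terms dominate.

Answer: B) O(n) grows faster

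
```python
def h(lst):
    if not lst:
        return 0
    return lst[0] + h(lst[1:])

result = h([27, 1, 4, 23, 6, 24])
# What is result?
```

27 + 1 + 4 + 23 + 6 + 24 + 0 = 85

Answer: 85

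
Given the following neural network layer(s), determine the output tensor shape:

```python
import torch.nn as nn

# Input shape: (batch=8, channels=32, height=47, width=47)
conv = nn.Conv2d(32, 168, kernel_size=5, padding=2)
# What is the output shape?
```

Input: (8, 32, 47, 47) -> Output: (8, 168, 47, 47)

Answer: (8, 168, 47, 47)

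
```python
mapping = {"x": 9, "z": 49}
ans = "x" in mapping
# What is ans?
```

Trace:
`mapping = {"x": 9, "z": 49}` → mapping = {'x': 9, 'z': 49}
`ans = "x" in mapping` → ans = True
So ans = True

Answer: True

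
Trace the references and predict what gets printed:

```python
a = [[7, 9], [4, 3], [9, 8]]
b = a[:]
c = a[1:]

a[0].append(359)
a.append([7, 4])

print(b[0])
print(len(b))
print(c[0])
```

Key concept: slice with nested mutation.
Step by step:
`a = [[7, 9], [4, 3], [9, 8]]` → a = [[7, 9], [4, 3], [9, 8]]
`b = a[:]` → b = [[7, 9], [4, 3], [9, 8]]
`c = a[1:]` → c = [[4, 3], [9, 8]]
`a[0].append(359)` → a = [[7, 9, 359], [4, 3], [9, 8]]; b = [[7, 9, 359], [4, 3], [9, 8]]
`a.append([7, 4])` → a = [[7, 9, 359], [4, 3], [9, 8], [7, 4]]
`print(b[0])` → prints [7, 9, 359]
`print(len(b))` → prints 3
`print(c[0])` → prints [4, 3]

Answer:
[7, 9, 359]
3
[4, 3]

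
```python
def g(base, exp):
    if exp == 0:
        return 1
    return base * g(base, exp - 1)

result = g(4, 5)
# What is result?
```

g(4, 5) = 4 * 4 * 4 * 4 * 4 = 1024

Answer: 1024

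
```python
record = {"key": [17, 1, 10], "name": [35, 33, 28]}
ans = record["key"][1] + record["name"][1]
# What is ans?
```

Trace:
`record = {"key": [17, 1, 10], "name": [35, 33, 28]}` → record = {'key': [17, 1, 10], 'name': [35, 33, 28]}
`ans = record["key"][1] + record["name"][1]` → ans = 34
So ans = 34

Answer: 34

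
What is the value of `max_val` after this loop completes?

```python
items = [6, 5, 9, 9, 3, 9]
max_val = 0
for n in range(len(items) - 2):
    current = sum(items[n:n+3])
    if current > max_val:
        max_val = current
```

Max sum of 3-element window in [6, 5, 9, 9, 3, 9]
`max_val` takes the values: 0 → 20 → 23

Answer: 23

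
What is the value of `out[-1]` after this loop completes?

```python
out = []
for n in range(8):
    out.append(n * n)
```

Last element of squares 0 to 7
`out` takes the values: [] → [0] → [0, 1] → [0, 1, 4] → [0, 1, 4, 9] → [0, 1, 4, 9, 16] → [0, 1, 4, 9, 16, 25] → [0, 1, 4, 9, 16, 25, 36] → [0, 1, 4, 9, 16, 25, 36, 49]
So `out[-1]` = 49

Answer: 49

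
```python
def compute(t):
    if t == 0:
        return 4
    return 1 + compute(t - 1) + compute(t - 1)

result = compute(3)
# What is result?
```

compute(t) = 1 + 2·compute(t-1), compute(0)=4. Closed form: (4+1)·2^3 - 1 = 39.

Answer: 39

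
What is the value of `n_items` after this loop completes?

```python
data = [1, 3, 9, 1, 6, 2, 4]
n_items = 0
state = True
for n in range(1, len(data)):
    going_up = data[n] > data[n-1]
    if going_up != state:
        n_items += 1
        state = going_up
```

Count direction changes in [1, 3, 9, 1, 6, 2, 4]
`n_items` takes the values: 0 → 1 → 2 → 3 → 4

Answer: 4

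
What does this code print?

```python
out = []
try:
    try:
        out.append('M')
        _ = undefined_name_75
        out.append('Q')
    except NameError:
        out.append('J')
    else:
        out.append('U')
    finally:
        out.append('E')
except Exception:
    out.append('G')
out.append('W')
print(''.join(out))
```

Execution trace: 'M' (inner try body) → 'J' (inner except NameError) → 'E' (inner finally) → 'W' (after the try/except). Output: MJEW

Answer: MJEW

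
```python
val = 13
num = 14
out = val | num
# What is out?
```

Trace:
`val = 13` → val = 13
`num = 14` → num = 14
`out = val | num` → out = 15
So out = 15

Answer: 15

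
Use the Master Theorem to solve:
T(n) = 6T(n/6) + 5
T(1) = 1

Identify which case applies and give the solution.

a=6, b=6, f(n)=5. log_6(6) = 1. Since c=0 < 1, Case 1 applies: T(n) = Θ(n^log_b(a)) = O(n).

Answer: O(n) - Case 1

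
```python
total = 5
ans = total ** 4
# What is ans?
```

Trace:
`total = 5` → total = 5
`ans = total ** 4` → ans = 625
So ans = 625

Answer: 625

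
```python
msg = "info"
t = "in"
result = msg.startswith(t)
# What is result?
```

Trace:
`msg = "info"` → msg = 'info'
`t = "in"` → t = 'in'
`result = msg.startswith(t)` → result = True
So result = True

Answer: True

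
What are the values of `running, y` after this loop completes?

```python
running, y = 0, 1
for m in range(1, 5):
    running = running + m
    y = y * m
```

Sum and factorial of 1 to 4
`running, y` takes the values: (0, 1) → (1, 1) → (3, 1) → (3, 2) → (6, 2) → (6, 6) → (10, 6) → (10, 24)

Answer: 10, 24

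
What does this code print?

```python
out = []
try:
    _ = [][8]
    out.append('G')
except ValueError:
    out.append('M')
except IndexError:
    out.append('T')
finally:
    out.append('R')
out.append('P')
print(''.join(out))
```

Execution trace: 'T' (except IndexError) → 'R' (finally) → 'P' (after the try/except). Output: TRP

Answer: TRP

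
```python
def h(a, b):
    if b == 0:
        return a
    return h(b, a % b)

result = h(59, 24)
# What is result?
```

h(59, 24) -> h(24, 11) -> h(11, 2) -> h(2, 1) -> h(1, 0) -> 1

Answer: 1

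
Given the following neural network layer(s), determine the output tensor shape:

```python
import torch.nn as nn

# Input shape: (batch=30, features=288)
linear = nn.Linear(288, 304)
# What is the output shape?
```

Input: (30, 288) -> Output: (30, 304)

Answer: (30, 304)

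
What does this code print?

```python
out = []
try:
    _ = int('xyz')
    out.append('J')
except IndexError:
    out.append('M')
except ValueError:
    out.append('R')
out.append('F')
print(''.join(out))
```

Execution trace: 'R' (except ValueError) → 'F' (after the try/except). Output: RF

Answer: RF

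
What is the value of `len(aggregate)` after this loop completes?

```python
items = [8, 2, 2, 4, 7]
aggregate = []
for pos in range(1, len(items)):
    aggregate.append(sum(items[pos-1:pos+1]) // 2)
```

Number of 2-element averages
`aggregate` takes the values: [] → [5] → [5, 2] → [5, 2, 3] → [5, 2, 3, 5]
So `len(aggregate)` = 4

Answer: 4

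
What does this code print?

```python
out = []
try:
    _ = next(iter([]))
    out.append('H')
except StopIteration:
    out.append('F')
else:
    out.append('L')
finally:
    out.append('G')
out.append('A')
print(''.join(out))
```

Execution trace: 'F' (except StopIteration) → 'G' (finally) → 'A' (after the try/except). Output: FGA

Answer: FGA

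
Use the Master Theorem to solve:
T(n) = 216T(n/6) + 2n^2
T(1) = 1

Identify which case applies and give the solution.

a=216, b=6, f(n)=2n^2. log_6(216) = 3. Since c=2 < 3, Case 1 applies: T(n) = Θ(n^log_b(a)) = O(n^3).

Answer: O(n^3) - Case 1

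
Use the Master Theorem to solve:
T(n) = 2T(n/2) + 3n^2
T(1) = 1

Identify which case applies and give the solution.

a=2, b=2, f(n)=3n^2. log_2(2) = 1. Since c=2 > 1 and the regularity condition holds (2(n/2)^2 = (2/2^2)n^2 with 2/2^2 < 1), Case 3 applies: T(n) = Θ(f(n)) = O(n^2).

Answer: O(n^2) - Case 3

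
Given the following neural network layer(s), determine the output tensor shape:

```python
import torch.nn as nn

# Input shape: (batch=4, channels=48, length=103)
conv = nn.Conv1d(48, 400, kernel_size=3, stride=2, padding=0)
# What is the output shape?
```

Input: (4, 48, 103) -> Output: (4, 400, 51)

Answer: (4, 400, 51)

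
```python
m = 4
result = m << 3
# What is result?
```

Trace:
`m = 4` → m = 4
`result = m << 3` → result = 32
So result = 32

Answer: 32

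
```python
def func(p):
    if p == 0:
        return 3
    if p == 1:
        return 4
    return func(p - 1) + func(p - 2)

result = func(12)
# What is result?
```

Build up from base cases: func(0)=3, func(1)=4, func(2)=7, func(3)=11, func(4)=18, func(5)=29, func(6)=47, ..., func(12)=843

Answer: 843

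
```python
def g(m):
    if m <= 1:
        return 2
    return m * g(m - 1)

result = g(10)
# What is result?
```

g(10) = 10 * 9 * 8 * 7 * 6 * 5 * 4 * 3 * 2 * 2 = 7257600

Answer: 7257600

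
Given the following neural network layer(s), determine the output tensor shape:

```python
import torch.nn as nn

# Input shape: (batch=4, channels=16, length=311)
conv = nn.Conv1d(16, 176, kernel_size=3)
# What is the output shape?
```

Input: (4, 16, 311) -> Output: (4, 176, 309)

Answer: (4, 176, 309)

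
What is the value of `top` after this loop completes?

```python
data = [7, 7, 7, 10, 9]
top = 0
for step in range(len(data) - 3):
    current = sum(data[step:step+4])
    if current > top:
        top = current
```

Max sum of 4-element window in [7, 7, 7, 10, 9]
`top` takes the values: 0 → 31 → 33

Answer: 33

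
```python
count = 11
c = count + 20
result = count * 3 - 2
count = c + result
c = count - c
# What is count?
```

Trace:
`count = 11` → count = 11
`c = count + 20` → c = 31
`result = count * 3 - 2` → result = 31
`count = c + result` → count = 62
`c = count - c` → c = 31
So count = 62

Answer: 62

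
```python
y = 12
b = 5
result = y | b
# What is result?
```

Trace:
`y = 12` → y = 12
`b = 5` → b = 5
`result = y | b` → result = 13
So result = 13

Answer: 13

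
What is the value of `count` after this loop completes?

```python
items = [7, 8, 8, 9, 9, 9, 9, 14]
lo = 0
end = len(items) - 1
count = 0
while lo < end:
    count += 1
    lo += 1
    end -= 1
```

Iterations until pointers meet (list length 8)
`count` takes the values: 0 → 1 → 2 → 3 → 4

Answer: 4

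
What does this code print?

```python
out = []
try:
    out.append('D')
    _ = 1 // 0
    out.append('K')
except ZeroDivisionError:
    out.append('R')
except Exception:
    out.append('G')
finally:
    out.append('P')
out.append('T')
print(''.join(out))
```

Execution trace: 'D' (try body) → 'R' (except ZeroDivisionError) → 'P' (finally) → 'T' (after the try/except). Output: DRPT

Answer: DRPT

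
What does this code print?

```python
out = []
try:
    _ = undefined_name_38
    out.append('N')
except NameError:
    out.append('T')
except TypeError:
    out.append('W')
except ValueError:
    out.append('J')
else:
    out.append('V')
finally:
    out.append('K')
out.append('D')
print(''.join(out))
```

Execution trace: 'T' (except NameError) → 'K' (finally) → 'D' (after the try/except). Output: TKD

Answer: TKD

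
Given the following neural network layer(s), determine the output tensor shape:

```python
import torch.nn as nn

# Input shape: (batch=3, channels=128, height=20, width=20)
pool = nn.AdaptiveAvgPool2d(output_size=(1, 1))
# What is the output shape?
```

Input: (3, 128, 20, 20) -> Output: (3, 128, 1, 1)

Answer: (3, 128, 1, 1)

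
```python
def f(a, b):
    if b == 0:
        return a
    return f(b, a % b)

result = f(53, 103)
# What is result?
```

f(53, 103) -> f(103, 53) -> f(53, 50) -> f(50, 3) -> f(3, 2) -> f(2, 1) -> f(1, 0) -> 1

Answer: 1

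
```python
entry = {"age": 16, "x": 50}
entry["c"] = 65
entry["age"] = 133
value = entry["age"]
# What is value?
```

Trace:
`entry = {"age": 16, "x": 50}` → entry = {'age': 16, 'x': 50}
`entry["c"] = 65` → entry = {'age': 16, 'x': 50, 'c': 65}
`entry["age"] = 133` → entry = {'age': 133, 'x': 50, 'c': 65}
`value = entry["age"]` → value = 133
So value = 133

Answer: 133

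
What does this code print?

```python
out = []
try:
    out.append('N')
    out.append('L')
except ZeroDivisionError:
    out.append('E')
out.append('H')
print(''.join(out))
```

Execution trace: 'N' (try body) → 'L' (try body, no exception) → 'H' (after the try/except). Output: NLH

Answer: NLH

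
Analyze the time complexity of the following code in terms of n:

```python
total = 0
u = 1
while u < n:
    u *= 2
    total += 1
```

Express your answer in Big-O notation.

Each loop level contributes: log n. Multiplying the contributions gives O(log n).

Answer: O(log n)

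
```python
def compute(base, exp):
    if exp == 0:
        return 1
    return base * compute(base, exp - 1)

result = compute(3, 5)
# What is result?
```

compute(3, 5) = 3 * 3 * 3 * 3 * 3 = 243

Answer: 243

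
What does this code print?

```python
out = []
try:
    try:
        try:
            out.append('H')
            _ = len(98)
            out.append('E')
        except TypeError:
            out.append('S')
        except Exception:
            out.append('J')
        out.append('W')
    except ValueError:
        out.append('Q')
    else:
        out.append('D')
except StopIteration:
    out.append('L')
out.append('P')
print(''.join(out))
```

Execution trace: 'H' (inner try body) → 'S' (inner except TypeError) → 'W' (try body, no exception) → 'D' (else) → 'P' (after the try/except). Output: HSWDP

Answer: HSWDP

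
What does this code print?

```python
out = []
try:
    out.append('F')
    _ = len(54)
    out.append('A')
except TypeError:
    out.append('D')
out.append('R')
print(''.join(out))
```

Execution trace: 'F' (try body) → 'D' (except TypeError) → 'R' (after the try/except). Output: FDR

Answer: FDR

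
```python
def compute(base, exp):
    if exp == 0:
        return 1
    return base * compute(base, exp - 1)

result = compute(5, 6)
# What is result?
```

compute(5, 6) = 5 * 5 * 5 * 5 * 5 * 5 = 15625

Answer: 15625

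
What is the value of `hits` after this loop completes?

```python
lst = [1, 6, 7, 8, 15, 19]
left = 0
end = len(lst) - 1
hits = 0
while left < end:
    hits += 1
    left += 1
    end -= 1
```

Iterations until pointers meet (list length 6)
`hits` takes the values: 0 → 1 → 2 → 3

Answer: 3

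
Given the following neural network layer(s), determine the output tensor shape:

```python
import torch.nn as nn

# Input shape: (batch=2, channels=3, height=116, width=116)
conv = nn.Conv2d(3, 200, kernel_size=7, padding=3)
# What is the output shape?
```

Input: (2, 3, 116, 116) -> Output: (2, 200, 116, 116)

Answer: (2, 200, 116, 116)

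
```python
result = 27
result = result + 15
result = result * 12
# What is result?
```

Trace:
`result = 27` → result = 27
`result = result + 15` → result = 42
`result = result * 12` → result = 504
So result = 504

Answer: 504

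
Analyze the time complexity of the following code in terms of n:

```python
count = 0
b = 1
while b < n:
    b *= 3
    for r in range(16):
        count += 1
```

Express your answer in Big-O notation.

Each loop level contributes: log n × 1. Multiplying the contributions gives O(log n).

Answer: O(log n)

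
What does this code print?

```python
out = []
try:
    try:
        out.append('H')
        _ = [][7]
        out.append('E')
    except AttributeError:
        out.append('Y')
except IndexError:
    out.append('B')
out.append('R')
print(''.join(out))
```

Execution trace: 'H' (try body) → 'B' (outer except IndexError) → 'R' (after the try/except). Output: HBR

Answer: HBR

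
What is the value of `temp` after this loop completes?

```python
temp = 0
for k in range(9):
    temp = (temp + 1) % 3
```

Increment mod 3, 9 times = 0
`temp` takes the values: 0 → 1 → 2 → 0 → 1 → 2 → 0 → 1 → 2 → 0

Answer: 0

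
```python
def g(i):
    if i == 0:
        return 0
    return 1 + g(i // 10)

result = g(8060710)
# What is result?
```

Count of digits of 8060710: 7

Answer: 7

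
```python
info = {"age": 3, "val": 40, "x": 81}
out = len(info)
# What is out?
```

Trace:
`info = {"age": 3, "val": 40, "x": 81}` → info = {'age': 3, 'val': 40, 'x': 81}
`out = len(info)` → out = 3
So out = 3

Answer: 3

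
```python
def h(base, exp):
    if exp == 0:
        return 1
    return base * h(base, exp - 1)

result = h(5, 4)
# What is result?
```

h(5, 4) = 5 * 5 * 5 * 5 = 625

Answer: 625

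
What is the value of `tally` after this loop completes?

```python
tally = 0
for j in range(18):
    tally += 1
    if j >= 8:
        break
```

Loop breaks when j reaches 8, tally is 9
`tally` takes the values: 0 → 1 → 2 → 3 → 4 → 5 → 6 → 7 → 8 → 9

Answer: 9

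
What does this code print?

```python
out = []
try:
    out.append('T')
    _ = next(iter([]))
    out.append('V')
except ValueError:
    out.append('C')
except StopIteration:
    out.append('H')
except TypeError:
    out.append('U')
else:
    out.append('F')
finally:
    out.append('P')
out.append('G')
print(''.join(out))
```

Execution trace: 'T' (try body) → 'H' (except StopIteration) → 'P' (finally) → 'G' (after the try/except). Output: THPG

Answer: THPG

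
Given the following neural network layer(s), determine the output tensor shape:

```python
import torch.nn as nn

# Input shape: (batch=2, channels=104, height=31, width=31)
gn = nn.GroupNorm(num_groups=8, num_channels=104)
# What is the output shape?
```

Input: (2, 104, 31, 31) -> Output: (2, 104, 31, 31)

Answer: (2, 104, 31, 31)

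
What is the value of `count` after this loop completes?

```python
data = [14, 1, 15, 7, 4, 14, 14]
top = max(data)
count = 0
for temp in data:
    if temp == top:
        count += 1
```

Count of max value 15 in [14, 1, 15, 7, 4, 14, 14]
`count` takes the values: 0 → 1

Answer: 1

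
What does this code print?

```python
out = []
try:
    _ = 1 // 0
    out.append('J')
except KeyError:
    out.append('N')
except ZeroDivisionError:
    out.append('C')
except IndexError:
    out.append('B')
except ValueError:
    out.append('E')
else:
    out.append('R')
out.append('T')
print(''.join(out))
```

Execution trace: 'C' (except ZeroDivisionError) → 'T' (after the try/except). Output: CT

Answer: CT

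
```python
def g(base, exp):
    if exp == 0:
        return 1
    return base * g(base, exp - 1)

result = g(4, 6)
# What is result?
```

g(4, 6) = 4 * 4 * 4 * 4 * 4 * 4 = 4096

Answer: 4096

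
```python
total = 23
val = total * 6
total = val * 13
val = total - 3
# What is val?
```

Trace:
`total = 23` → total = 23
`val = total * 6` → val = 138
`total = val * 13` → total = 1794
`val = total - 3` → val = 1791
So val = 1791

Answer: 1791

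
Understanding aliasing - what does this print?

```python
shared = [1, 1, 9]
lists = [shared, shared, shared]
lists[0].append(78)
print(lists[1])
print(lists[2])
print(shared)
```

Key concept: list of same reference.
Step by step:
`shared = [1, 1, 9]` → shared = [1, 1, 9]
`lists = [shared, shared, shared]` → lists = [[1, 1, 9], [1, 1, 9], [1, 1, 9]]
`lists[0].append(78)` → shared = [1, 1, 9, 78]; lists = [[1, 1, 9, 78], [1, 1, 9, 78], [1, 1, 9, 78]]
`print(lists[1])` → prints [1, 1, 9, 78]
`print(lists[2])` → prints [1, 1, 9, 78]
`print(shared)` → prints [1, 1, 9, 78]

Answer:
[1, 1, 9, 78]
[1, 1, 9, 78]
[1, 1, 9, 78]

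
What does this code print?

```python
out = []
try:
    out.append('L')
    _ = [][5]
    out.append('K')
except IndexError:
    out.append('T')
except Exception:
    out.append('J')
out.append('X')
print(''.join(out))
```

Execution trace: 'L' (try body) → 'T' (except IndexError) → 'X' (after the try/except). Output: LTX

Answer: LTX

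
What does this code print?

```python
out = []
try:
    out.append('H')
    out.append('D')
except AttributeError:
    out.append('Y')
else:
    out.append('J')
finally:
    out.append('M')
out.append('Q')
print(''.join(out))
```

Execution trace: 'H' (try body) → 'D' (try body, no exception) → 'J' (else) → 'M' (finally) → 'Q' (after the try/except). Output: HDJMQ

Answer: HDJMQ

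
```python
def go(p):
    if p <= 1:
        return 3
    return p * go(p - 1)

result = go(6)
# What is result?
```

go(6) = 6 * 5 * 4 * 3 * 2 * 3 = 2160

Answer: 2160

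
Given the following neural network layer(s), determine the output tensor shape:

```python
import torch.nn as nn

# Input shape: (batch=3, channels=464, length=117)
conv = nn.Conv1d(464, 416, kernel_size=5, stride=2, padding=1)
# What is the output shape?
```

Input: (3, 464, 117) -> Output: (3, 416, 58)

Answer: (3, 416, 58)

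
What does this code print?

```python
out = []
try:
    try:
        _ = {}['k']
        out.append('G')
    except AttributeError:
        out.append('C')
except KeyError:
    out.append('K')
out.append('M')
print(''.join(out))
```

Execution trace: 'K' (outer except KeyError) → 'M' (after the try/except). Output: KM

Answer: KM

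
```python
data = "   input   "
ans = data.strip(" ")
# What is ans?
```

Trace:
`data = "   input   "` → data = '   input   '
`ans = data.strip(" ")` → ans = 'input'
So ans = 'input'

Answer: 'input'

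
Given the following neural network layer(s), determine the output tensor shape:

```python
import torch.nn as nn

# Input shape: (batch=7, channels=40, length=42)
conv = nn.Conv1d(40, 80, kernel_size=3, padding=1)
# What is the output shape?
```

Input: (7, 40, 42) -> Output: (7, 80, 42)

Answer: (7, 80, 42)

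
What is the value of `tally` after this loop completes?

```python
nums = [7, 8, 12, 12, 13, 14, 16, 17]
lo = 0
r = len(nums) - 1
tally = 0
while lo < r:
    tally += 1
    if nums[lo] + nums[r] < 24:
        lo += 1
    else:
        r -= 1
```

Steps to find pair summing to 24
`tally` takes the values: 0 → 1 → 2 → 3 → 4 → 5 → 6 → 7

Answer: 7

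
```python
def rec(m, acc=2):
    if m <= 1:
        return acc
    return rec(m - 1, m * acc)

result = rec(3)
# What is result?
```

Accumulator trace (n, acc): (3, 2) -> (2, 6) -> (1, 12) -> return 12

Answer: 12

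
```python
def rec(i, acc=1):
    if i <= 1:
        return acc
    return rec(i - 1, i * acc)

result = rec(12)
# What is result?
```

Accumulator trace (n, acc): (12, 1) -> (11, 12) -> (10, 132) -> (9, 1320) -> (8, 11880) -> (7, 95040) -> (6, 665280) -> (5, 3991680) -> (4, 19958400) -> (3, 79833600) -> (2, 239500800) -> (1, 479001600) -> return 479001600

Answer: 479001600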